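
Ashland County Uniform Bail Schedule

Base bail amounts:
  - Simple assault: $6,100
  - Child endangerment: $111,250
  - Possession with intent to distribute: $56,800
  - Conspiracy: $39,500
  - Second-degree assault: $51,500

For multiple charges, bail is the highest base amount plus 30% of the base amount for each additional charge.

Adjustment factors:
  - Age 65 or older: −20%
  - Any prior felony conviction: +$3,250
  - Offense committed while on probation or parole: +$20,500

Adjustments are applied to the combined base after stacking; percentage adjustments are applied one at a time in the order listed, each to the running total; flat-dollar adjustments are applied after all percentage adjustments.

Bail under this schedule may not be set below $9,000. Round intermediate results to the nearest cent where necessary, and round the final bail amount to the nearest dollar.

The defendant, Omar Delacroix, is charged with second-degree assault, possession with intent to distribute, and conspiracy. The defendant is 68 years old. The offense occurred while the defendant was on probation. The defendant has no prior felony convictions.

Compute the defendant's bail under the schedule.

Base amounts from the schedule: second-degree assault $51,500; possession with intent to distribute $56,800; conspiracy $39,500.
Stacking rule: highest base plus 30% of each additional charge. Highest is possession with intent to distribute at $56,800. Additional: $51,500 × 30% = $15,450; $39,500 × 30% = $11,850. Combined base = $56,800 + $27,300 = $84,100.
Age 65 or older (−20%): $84,100 × 0.8 = $67,280.
Offense committed while on probation or parole (+$20,500 flat): $67,280 + $20,500 = $87,780.
$87,780 is at or above the $9,000 minimum.

$87,780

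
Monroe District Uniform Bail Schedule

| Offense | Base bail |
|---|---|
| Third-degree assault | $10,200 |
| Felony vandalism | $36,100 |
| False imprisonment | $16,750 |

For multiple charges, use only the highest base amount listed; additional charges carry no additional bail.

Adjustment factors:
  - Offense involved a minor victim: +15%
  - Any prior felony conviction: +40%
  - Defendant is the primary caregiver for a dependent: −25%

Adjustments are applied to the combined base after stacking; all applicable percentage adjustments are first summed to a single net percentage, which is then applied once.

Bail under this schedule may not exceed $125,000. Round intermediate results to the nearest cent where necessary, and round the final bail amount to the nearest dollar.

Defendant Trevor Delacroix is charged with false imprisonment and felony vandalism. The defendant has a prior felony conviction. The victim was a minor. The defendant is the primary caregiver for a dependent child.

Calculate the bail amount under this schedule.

$46,930

Base amounts from the schedule: false imprisonment $16,750; felony vandalism $36,100.
Stacking rule: use the highest base only. Highest is felony vandalism at $36,100. Combined base = $36,100.
Net percentage adjustment: +15% +40% −25% = +30%. $36,100 × 1.3 = $46,930.
$46,930 is within the $125,000 maximum.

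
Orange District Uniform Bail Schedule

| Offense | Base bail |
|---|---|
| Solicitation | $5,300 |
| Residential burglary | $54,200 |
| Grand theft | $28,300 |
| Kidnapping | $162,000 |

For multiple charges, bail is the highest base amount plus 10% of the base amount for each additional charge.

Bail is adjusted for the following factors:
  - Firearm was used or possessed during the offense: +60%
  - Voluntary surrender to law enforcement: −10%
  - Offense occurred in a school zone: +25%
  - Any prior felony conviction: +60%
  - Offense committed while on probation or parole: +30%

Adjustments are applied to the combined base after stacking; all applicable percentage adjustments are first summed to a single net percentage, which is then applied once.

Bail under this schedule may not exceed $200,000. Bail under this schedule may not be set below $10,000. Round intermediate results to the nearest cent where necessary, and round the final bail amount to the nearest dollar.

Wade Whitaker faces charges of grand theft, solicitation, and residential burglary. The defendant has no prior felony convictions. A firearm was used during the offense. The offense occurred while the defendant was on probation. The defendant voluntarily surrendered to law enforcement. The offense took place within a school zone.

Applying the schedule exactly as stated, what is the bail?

Base amounts from the schedule: grand theft $28,300; solicitation $5,300; residential burglary $54,200.
Stacking rule: highest base plus 10% of each additional charge. Highest is residential burglary at $54,200. Additional: $28,300 × 10% = $2,830; $5,300 × 10% = $530. Combined base = $54,200 + $3,360 = $57,560.
Net percentage adjustment: +60% −10% +25% +30% = +105%. $57,560 × 2.05 = $117,998.
$117,998 is within the $200,000 maximum.
$117,998 is at or above the $10,000 minimum.

$117,998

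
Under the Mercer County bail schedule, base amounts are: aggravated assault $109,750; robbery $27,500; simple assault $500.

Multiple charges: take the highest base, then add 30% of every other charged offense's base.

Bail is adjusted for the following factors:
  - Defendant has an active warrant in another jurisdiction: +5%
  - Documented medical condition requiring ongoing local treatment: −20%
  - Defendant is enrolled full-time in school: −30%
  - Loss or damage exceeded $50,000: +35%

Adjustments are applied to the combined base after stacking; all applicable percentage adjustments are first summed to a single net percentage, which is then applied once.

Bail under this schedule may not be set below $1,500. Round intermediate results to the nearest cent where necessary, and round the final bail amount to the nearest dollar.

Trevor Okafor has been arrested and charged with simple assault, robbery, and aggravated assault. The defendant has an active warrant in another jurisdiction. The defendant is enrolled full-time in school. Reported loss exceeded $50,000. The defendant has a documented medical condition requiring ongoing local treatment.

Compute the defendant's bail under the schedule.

$106,335

Base amounts from the schedule: simple assault $500; robbery $27,500; aggravated assault $109,750.
Stacking rule: highest base plus 30% of each additional charge. Highest is aggravated assault at $109,750. Additional: $500 × 30% = $150; $27,500 × 30% = $8,250. Combined base = $109,750 + $8,400 = $118,150.
Net percentage adjustment: +5% −20% −30% +35% = −10%. $118,150 × 0.9 = $106,335.
$106,335 is at or above the $1,500 minimum.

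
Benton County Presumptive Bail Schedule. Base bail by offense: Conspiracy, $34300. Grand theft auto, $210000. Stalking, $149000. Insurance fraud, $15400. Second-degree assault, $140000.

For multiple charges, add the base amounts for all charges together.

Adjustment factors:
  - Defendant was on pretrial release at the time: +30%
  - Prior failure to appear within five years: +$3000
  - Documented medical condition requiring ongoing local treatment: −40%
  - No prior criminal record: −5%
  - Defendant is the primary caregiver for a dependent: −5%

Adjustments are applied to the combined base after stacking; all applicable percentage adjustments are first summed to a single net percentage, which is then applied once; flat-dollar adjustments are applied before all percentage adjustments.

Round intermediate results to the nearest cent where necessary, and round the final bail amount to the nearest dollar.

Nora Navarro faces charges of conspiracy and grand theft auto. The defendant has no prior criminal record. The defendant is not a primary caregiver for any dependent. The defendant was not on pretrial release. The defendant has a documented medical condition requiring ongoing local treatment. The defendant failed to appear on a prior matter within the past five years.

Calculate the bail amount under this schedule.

Base amounts from the schedule: conspiracy $34300; grand theft auto $210000.
Stacking rule: sum of all bases. $34300 + $210000 = $244300.
Prior failure to appear within five years (+$3000 flat): $244300 + $3000 = $247300.
Net percentage adjustment: −40% −5% = −45%. $247300 × 0.55 = $136015.

$136015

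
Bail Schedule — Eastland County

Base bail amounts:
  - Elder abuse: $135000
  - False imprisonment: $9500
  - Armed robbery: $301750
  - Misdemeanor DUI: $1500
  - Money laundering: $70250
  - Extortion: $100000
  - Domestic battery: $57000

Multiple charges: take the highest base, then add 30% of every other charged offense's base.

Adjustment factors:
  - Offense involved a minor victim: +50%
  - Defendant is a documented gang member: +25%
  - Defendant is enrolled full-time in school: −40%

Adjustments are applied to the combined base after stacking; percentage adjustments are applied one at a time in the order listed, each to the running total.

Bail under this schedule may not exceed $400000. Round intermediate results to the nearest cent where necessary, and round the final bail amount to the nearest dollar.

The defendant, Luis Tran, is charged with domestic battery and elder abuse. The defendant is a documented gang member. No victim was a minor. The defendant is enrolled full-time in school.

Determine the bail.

$114075

Base amounts from the schedule: domestic battery $57000; elder abuse $135000.
Stacking rule: highest base plus 30% of each additional charge. Highest is elder abuse at $135000. Additional: $57000 × 30% = $17100. Combined base = $135000 + $17100 = $152100.
Defendant is a documented gang member (+25%): $152100 × 1.25 = $190125.
Defendant is enrolled full-time in school (−40%): $190125 × 0.6 = $114075.
$114075 is within the $400000 maximum.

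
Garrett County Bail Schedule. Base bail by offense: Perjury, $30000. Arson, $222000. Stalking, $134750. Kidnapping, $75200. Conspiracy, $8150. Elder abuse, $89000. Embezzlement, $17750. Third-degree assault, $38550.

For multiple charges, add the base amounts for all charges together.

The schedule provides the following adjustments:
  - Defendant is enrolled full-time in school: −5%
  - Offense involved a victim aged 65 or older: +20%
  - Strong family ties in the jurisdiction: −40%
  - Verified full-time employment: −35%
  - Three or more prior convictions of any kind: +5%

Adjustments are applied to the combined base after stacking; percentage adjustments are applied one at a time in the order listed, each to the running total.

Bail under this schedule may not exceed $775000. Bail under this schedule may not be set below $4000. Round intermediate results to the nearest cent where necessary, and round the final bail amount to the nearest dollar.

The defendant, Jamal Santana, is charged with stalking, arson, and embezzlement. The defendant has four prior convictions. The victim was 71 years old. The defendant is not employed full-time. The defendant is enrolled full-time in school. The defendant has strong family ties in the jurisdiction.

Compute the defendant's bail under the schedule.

Base amounts from the schedule: stalking $134750; arson $222000; embezzlement $17750.
Stacking rule: sum of all bases. $134750 + $222000 + $17750 = $374500.
Defendant is enrolled full-time in school (−5%): $374500 × 0.95 = $355775.
Offense involved a victim aged 65 or older (+20%): $355775 × 1.2 = $426930.
Strong family ties in the jurisdiction (−40%): $426930 × 0.6 = $256158.
Three or more prior convictions of any kind (+5%): $256158 × 1.05 = $268965.90.
$268965.90 is within the $775000 maximum.
$268965.90 is at or above the $4000 minimum.
Rounded to the nearest dollar: $268966.

$268966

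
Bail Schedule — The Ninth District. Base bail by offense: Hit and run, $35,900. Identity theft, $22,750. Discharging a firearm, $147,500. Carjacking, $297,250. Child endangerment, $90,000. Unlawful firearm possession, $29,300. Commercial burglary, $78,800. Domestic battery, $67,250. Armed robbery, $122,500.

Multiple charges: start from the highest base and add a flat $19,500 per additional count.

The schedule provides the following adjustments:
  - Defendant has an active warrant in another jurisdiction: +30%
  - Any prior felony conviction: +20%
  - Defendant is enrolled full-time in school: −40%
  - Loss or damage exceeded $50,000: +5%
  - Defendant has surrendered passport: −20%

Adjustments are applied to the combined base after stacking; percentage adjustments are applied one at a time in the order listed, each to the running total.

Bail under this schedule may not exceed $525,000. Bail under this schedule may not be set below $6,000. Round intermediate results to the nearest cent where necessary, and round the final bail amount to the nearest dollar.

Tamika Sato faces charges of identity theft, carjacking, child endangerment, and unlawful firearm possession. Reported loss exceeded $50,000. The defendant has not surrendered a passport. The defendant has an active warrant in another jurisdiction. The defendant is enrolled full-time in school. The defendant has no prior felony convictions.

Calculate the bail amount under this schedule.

$291,359

Base amounts from the schedule: identity theft $22,750; carjacking $297,250; child endangerment $90,000; unlawful firearm possession $29,300.
Stacking rule: highest base plus $19,500 per additional charge. Highest is carjacking at $297,250; 3 additional charges → +$58,500. Combined base = $355,750.
Defendant has an active warrant in another jurisdiction (+30%): $355,750 × 1.3 = $462,475.
Defendant is enrolled full-time in school (−40%): $462,475 × 0.6 = $277,485.
Loss or damage exceeded $50,000 (+5%): $277,485 × 1.05 = $291,359.25.
$291,359.25 is within the $525,000 maximum.
$291,359.25 is at or above the $6,000 minimum.
Rounded to the nearest dollar: $291,359.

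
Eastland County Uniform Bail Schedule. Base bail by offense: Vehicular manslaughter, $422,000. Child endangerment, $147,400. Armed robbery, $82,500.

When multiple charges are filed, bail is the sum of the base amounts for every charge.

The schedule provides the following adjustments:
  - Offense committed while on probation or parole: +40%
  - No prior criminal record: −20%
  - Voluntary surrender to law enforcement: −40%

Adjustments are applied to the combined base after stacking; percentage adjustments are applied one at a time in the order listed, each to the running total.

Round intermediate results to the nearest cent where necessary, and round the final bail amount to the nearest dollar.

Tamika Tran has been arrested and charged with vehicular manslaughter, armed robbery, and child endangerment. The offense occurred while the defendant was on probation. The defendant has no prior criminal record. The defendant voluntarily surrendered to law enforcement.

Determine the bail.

$438,077

Base amounts from the schedule: vehicular manslaughter $422,000; armed robbery $82,500; child endangerment $147,400.
Stacking rule: sum of all bases. $422,000 + $82,500 + $147,400 = $651,900.
Offense committed while on probation or parole (+40%): $651,900 × 1.4 = $912,660.
No prior criminal record (−20%): $912,660 × 0.8 = $730,128.
Voluntary surrender to law enforcement (−40%): $730,128 × 0.6 = $438,076.80.
Rounded to the nearest dollar: $438,077.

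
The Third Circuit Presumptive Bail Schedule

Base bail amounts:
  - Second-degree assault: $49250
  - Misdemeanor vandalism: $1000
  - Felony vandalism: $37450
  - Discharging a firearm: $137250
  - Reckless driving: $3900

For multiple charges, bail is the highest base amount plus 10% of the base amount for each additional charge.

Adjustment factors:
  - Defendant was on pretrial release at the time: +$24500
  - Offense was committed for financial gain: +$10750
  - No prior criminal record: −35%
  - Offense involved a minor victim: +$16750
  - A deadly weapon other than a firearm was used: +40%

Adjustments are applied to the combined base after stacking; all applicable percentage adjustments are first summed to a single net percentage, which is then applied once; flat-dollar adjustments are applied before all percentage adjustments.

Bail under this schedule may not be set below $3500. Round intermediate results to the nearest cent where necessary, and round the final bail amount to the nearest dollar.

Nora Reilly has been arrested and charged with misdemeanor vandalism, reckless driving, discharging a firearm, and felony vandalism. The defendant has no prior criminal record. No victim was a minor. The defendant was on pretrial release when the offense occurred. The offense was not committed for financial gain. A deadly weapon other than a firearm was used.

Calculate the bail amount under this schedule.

Base amounts from the schedule: misdemeanor vandalism $1000; reckless driving $3900; discharging a firearm $137250; felony vandalism $37450.
Stacking rule: highest base plus 10% of each additional charge. Highest is discharging a firearm at $137250. Additional: $1000 × 10% = $100; $3900 × 10% = $390; $37450 × 10% = $3745. Combined base = $137250 + $4235 = $141485.
Defendant was on pretrial release at the time (+$24500 flat): $141485 + $24500 = $165985.
Net percentage adjustment: −35% +40% = +5%. $165985 × 1.05 = $174284.25.
$174284.25 is at or above the $3500 minimum.
Rounded to the nearest dollar: $174284.

$174284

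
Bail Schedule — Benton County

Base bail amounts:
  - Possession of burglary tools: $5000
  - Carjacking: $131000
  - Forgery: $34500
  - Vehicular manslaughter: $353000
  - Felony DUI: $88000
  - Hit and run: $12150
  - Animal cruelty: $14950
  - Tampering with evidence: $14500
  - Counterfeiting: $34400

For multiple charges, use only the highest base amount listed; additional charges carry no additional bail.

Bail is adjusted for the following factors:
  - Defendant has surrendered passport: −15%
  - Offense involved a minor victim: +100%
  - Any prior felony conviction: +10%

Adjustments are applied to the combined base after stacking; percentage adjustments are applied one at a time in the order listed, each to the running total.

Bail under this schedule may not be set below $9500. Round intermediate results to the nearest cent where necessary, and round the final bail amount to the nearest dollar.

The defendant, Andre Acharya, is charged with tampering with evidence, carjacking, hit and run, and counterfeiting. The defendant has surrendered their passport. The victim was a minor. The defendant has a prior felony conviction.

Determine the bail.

$244970

Base amounts from the schedule: tampering with evidence $14500; carjacking $131000; hit and run $12150; counterfeiting $34400.
Stacking rule: use the highest base only. Highest is carjacking at $131000. Combined base = $131000.
Defendant has surrendered passport (−15%): $131000 × 0.85 = $111350.
Offense involved a minor victim (+100%): $111350 × 2 = $222700.
Any prior felony conviction (+10%): $222700 × 1.1 = $244970.
$244970 is at or above the $9500 minimum.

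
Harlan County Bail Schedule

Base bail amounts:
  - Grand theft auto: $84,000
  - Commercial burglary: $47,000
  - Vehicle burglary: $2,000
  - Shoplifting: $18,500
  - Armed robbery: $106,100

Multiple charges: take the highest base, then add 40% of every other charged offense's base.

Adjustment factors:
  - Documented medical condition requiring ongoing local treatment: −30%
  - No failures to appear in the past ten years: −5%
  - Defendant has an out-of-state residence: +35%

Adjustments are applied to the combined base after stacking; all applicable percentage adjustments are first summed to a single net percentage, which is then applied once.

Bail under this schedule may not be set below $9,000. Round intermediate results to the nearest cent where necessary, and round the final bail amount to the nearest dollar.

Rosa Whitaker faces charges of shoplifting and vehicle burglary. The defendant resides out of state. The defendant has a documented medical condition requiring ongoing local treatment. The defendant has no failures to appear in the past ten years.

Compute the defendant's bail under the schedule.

$19,300

Base amounts from the schedule: shoplifting $18,500; vehicle burglary $2,000.
Stacking rule: highest base plus 40% of each additional charge. Highest is shoplifting at $18,500. Additional: $2,000 × 40% = $800. Combined base = $18,500 + $800 = $19,300.
Net percentage adjustment: −30% −5% +35% = +0%. $19,300 × 1 = $19,300.
$19,300 is at or above the $9,000 minimum.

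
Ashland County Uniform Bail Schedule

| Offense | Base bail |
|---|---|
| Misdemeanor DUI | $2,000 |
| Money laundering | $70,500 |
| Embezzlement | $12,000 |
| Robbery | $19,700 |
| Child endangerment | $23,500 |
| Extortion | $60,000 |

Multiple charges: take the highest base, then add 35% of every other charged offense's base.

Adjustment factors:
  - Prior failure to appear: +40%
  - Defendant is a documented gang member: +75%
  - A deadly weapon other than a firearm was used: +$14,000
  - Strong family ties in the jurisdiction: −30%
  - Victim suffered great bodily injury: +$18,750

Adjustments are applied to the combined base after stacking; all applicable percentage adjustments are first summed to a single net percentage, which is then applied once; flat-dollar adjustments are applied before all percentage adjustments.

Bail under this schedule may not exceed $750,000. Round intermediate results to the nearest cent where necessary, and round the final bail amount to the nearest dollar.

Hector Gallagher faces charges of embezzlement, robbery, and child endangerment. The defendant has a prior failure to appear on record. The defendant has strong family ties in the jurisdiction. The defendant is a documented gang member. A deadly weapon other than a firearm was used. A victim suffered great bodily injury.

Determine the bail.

$124,588

Base amounts from the schedule: embezzlement $12,000; robbery $19,700; child endangerment $23,500.
Stacking rule: highest base plus 35% of each additional charge. Highest is child endangerment at $23,500. Additional: $12,000 × 35% = $4,200; $19,700 × 35% = $6,895. Combined base = $23,500 + $11,095 = $34,595.
A deadly weapon other than a firearm was used (+$14,000 flat): $34,595 + $14,000 = $48,595.
Victim suffered great bodily injury (+$18,750 flat): $48,595 + $18,750 = $67,345.
Net percentage adjustment: +40% +75% −30% = +85%. $67,345 × 1.85 = $124,588.25.
$124,588.25 is within the $750,000 maximum.
Rounded to the nearest dollar: $124,588.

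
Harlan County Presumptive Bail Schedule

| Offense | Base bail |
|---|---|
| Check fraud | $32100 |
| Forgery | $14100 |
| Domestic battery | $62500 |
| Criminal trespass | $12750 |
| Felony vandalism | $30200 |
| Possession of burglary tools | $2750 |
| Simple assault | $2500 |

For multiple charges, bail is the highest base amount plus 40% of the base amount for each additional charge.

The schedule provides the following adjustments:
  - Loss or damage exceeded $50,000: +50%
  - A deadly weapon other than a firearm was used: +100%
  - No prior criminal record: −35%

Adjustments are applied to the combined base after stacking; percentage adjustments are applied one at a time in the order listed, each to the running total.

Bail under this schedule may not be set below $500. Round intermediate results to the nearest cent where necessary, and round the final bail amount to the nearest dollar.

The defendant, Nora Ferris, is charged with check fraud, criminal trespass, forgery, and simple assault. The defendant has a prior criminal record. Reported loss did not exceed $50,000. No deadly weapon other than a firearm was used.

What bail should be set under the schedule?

$43840

Base amounts from the schedule: check fraud $32100; criminal trespass $12750; forgery $14100; simple assault $2500.
Stacking rule: highest base plus 40% of each additional charge. Highest is check fraud at $32100. Additional: $12750 × 40% = $5100; $14100 × 40% = $5640; $2500 × 40% = $1000. Combined base = $32100 + $11740 = $43840.
No adjustment factors apply to this defendant.
$43840 is at or above the $500 minimum.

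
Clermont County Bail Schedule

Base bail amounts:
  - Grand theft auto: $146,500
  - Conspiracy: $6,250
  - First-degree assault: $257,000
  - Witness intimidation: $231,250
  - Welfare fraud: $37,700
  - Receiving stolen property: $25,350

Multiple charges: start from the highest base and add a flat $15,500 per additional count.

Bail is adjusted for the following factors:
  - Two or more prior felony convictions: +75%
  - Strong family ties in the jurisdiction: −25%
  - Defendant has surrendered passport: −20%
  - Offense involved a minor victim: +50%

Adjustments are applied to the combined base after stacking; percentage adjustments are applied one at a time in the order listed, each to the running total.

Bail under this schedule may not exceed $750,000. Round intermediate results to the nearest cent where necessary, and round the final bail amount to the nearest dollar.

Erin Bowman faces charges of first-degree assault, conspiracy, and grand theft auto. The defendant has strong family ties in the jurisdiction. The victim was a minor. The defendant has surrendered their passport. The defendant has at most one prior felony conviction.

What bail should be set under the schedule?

Base amounts from the schedule: first-degree assault $257,000; conspiracy $6,250; grand theft auto $146,500.
Stacking rule: highest base plus $15,500 per additional charge. Highest is first-degree assault at $257,000; 2 additional charges → +$31,000. Combined base = $288,000.
Strong family ties in the jurisdiction (−25%): $288,000 × 0.75 = $216,000.
Defendant has surrendered passport (−20%): $216,000 × 0.8 = $172,800.
Offense involved a minor victim (+50%): $172,800 × 1.5 = $259,200.
$259,200 is within the $750,000 maximum.

$259,200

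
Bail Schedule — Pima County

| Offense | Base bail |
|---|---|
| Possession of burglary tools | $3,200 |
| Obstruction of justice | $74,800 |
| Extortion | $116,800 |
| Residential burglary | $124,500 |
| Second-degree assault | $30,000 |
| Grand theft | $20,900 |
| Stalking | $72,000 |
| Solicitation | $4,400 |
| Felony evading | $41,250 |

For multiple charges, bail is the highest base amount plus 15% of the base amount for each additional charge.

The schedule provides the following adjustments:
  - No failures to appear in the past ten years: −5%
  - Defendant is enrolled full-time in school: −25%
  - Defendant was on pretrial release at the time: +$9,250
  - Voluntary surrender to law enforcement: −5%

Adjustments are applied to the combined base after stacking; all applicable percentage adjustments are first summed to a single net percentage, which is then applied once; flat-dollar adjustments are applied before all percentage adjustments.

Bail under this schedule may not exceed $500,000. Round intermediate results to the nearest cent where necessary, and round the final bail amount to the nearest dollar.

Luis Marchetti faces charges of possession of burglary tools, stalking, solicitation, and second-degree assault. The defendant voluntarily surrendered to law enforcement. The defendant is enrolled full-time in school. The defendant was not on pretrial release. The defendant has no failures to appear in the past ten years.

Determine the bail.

$50,466

Base amounts from the schedule: possession of burglary tools $3,200; stalking $72,000; solicitation $4,400; second-degree assault $30,000.
Stacking rule: highest base plus 15% of each additional charge. Highest is stalking at $72,000. Additional: $3,200 × 15% = $480; $4,400 × 15% = $660; $30,000 × 15% = $4,500. Combined base = $72,000 + $5,640 = $77,640.
Net percentage adjustment: −5% −25% −5% = −35%. $77,640 × 0.65 = $50,466.
$50,466 is within the $500,000 maximum.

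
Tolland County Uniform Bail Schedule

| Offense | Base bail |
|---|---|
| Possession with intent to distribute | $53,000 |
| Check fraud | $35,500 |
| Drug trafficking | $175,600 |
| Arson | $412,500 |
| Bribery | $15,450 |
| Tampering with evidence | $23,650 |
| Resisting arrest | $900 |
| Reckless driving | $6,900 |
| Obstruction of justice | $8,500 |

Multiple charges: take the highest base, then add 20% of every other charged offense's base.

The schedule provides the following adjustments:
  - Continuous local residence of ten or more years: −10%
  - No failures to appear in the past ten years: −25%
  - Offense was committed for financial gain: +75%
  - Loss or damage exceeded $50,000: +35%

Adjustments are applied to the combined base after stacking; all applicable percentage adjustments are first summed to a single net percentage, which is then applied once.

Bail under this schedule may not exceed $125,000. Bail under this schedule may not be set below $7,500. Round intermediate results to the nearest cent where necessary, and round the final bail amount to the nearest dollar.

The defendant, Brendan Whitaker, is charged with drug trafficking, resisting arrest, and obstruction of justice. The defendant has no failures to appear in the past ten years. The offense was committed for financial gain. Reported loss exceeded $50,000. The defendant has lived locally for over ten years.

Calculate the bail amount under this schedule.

$125,000

Base amounts from the schedule: drug trafficking $175,600; resisting arrest $900; obstruction of justice $8,500.
Stacking rule: highest base plus 20% of each additional charge. Highest is drug trafficking at $175,600. Additional: $900 × 20% = $180; $8,500 × 20% = $1,700. Combined base = $175,600 + $1,880 = $177,480.
Net percentage adjustment: −10% −25% +75% +35% = +75%. $177,480 × 1.75 = $310,590.
Result $310,590 exceeds the maximum of $125,000; bail is capped at $125,000.
$125,000 is at or above the $7,500 minimum.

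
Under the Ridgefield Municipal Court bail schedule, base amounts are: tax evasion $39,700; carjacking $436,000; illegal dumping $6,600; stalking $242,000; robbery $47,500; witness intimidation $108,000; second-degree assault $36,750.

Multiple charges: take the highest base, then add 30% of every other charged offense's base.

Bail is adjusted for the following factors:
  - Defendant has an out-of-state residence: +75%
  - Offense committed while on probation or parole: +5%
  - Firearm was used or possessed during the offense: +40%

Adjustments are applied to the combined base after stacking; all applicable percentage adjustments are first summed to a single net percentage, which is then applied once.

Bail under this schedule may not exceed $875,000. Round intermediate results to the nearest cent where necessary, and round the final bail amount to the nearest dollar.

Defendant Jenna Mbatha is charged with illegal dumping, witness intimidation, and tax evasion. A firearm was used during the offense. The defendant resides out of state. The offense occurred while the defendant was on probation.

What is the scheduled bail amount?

$268,158

Base amounts from the schedule: illegal dumping $6,600; witness intimidation $108,000; tax evasion $39,700.
Stacking rule: highest base plus 30% of each additional charge. Highest is witness intimidation at $108,000. Additional: $6,600 × 30% = $1,980; $39,700 × 30% = $11,910. Combined base = $108,000 + $13,890 = $121,890.
Net percentage adjustment: +75% +5% +40% = +120%. $121,890 × 2.2 = $268,158.
$268,158 is within the $875,000 maximum.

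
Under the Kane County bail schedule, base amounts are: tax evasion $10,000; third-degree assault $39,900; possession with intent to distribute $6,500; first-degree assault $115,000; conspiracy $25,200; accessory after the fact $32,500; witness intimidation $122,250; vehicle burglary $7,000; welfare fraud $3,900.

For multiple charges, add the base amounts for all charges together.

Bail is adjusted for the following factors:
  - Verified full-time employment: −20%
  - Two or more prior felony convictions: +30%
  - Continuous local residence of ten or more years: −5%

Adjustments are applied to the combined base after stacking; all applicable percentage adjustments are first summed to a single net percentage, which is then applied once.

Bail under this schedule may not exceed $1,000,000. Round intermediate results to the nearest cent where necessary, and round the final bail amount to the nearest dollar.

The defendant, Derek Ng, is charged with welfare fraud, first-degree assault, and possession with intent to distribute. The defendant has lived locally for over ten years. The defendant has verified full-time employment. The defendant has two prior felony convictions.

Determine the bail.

Base amounts from the schedule: welfare fraud $3,900; first-degree assault $115,000; possession with intent to distribute $6,500.
Stacking rule: sum of all bases. $3,900 + $115,000 + $6,500 = $125,400.
Net percentage adjustment: −20% +30% −5% = +5%. $125,400 × 1.05 = $131,670.
$131,670 is within the $1,000,000 maximum.

$131,670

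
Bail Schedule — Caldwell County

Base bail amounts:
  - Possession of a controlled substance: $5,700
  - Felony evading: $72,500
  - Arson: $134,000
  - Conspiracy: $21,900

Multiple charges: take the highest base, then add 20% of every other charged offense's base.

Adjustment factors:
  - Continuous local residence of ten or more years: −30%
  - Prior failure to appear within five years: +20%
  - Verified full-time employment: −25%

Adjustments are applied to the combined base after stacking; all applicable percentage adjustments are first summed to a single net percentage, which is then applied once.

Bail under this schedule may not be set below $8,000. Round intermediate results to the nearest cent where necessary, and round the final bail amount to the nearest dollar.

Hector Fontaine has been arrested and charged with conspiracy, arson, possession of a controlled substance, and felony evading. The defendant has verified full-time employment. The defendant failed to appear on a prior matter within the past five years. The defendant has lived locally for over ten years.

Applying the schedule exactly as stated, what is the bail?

$100,113

Base amounts from the schedule: conspiracy $21,900; arson $134,000; possession of a controlled substance $5,700; felony evading $72,500.
Stacking rule: highest base plus 20% of each additional charge. Highest is arson at $134,000. Additional: $21,900 × 20% = $4,380; $5,700 × 20% = $1,140; $72,500 × 20% = $14,500. Combined base = $134,000 + $20,020 = $154,020.
Net percentage adjustment: −30% +20% −25% = −35%. $154,020 × 0.65 = $100,113.
$100,113 is at or above the $8,000 minimum.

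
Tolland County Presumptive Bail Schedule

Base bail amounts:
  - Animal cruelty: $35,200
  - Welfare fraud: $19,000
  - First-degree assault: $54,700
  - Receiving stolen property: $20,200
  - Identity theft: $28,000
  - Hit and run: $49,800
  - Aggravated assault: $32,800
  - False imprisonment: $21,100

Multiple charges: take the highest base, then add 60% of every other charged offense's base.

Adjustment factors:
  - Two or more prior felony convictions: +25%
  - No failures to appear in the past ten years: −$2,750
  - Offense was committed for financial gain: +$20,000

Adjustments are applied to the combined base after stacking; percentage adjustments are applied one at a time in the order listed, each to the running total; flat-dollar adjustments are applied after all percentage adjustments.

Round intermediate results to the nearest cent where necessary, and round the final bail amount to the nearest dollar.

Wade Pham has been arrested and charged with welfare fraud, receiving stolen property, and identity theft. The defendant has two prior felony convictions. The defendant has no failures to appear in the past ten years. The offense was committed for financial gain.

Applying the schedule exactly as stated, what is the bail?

Base amounts from the schedule: welfare fraud $19,000; receiving stolen property $20,200; identity theft $28,000.
Stacking rule: highest base plus 60% of each additional charge. Highest is identity theft at $28,000. Additional: $19,000 × 60% = $11,400; $20,200 × 60% = $12,120. Combined base = $28,000 + $23,520 = $51,520.
Two or more prior felony convictions (+25%): $51,520 × 1.25 = $64,400.
No failures to appear in the past ten years (−$2,750 flat): $64,400 − $2,750 = $61,650.
Offense was committed for financial gain (+$20,000 flat): $61,650 + $20,000 = $81,650.

$81,650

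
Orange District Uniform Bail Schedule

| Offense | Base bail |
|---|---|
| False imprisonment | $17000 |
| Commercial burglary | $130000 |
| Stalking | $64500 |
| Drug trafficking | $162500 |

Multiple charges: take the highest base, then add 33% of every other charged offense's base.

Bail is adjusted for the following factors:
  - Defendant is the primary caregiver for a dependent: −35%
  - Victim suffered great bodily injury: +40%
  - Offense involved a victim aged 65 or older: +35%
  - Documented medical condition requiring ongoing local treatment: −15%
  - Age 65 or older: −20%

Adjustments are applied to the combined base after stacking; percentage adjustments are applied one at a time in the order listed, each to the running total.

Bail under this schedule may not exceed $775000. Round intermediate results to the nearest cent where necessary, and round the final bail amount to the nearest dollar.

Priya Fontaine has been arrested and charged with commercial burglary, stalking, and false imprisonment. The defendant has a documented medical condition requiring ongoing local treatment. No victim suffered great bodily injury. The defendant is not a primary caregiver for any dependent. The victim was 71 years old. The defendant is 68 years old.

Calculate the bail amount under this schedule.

Base amounts from the schedule: commercial burglary $130000; stalking $64500; false imprisonment $17000.
Stacking rule: highest base plus 33% of each additional charge. Highest is commercial burglary at $130000. Additional: $64500 × 33% = $21285; $17000 × 33% = $5610. Combined base = $130000 + $26895 = $156895.
Offense involved a victim aged 65 or older (+35%): $156895 × 1.35 = $211808.25.
Documented medical condition requiring ongoing local treatment (−15%): $211808.25 × 0.85 = $180037.01.
Age 65 or older (−20%): $180037.01 × 0.8 = $144029.61.
$144029.61 is within the $775000 maximum.
Rounded to the nearest dollar: $144030.

$144030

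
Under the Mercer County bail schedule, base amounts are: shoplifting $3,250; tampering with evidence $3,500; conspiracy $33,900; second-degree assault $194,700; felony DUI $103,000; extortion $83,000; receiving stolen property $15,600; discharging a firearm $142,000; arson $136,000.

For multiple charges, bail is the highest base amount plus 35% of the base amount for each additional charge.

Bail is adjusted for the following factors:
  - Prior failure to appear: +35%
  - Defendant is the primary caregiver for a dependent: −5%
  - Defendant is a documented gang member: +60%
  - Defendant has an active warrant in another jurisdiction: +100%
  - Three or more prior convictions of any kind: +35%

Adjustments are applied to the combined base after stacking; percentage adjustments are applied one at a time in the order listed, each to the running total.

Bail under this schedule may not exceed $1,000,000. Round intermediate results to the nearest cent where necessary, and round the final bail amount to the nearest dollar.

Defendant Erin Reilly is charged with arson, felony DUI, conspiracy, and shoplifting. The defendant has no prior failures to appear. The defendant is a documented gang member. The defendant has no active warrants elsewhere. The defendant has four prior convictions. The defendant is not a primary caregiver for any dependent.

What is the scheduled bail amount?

$399,713

Base amounts from the schedule: arson $136,000; felony DUI $103,000; conspiracy $33,900; shoplifting $3,250.
Stacking rule: highest base plus 35% of each additional charge. Highest is arson at $136,000. Additional: $103,000 × 35% = $36,050; $33,900 × 35% = $11,865; $3,250 × 35% = $1,137.50. Combined base = $136,000 + $49,052.50 = $185,052.50.
Defendant is a documented gang member (+60%): $185,052.50 × 1.6 = $296,084.
Three or more prior convictions of any kind (+35%): $296,084 × 1.35 = $399,713.40.
$399,713.40 is within the $1,000,000 maximum.
Rounded to the nearest dollar: $399,713.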